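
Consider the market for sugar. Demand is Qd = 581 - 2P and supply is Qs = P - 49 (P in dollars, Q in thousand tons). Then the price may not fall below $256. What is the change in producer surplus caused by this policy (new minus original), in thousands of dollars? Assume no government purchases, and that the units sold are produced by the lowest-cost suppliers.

Equilibrium: 581 - 2P = P - 49, so 630 = 3P and P* = 210, Q* = 161.
Since 256 > 210, the floor is binding.
At P = 256: Qd = 581 - 2·256 = 69 and Qs = 256 - 49 = 207.
Producer surplus without the control is ½ · (210 - 49) · 161 = 12960.5.
With the floor, 69 units are sold at 256. The supply price at Q = 69 is 118, so PS = ½ · [(256 - 49) + (256 - 118)] · 69 = 11902.5.
Change in producer surplus = 11902.5 - 12960.5 = -1058.

-1058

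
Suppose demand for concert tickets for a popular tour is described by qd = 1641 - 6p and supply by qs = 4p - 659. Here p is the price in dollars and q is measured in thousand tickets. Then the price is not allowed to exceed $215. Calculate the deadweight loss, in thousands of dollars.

750

Setting quantity demanded equal to quantity supplied, 1641 - 6p = 4p - 659, gives p* = 230 and q* = 261.
Because the ceiling (215) lies below the market-clearing price, it is binding.
At p = 215: qd = 1641 - 6·215 = 351 and qs = 4·215 - 659 = 201.
Quantity traded falls to 201. At q = 201 the demand price is (1641 - 201)/6 = 240 and the supply price is (659 + 201)/4 = 215.
Deadweight loss = ½ · (240 - 215) · (261 - 201) = ½ · 25 · 60 = 750.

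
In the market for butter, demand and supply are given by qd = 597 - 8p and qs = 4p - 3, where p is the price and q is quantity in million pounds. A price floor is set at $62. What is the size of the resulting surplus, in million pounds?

144

In a free market, 597 - 8p = 4p - 3 gives the equilibrium p* = 50, q* = 197.
Since 62 > 50, the floor is binding.
At p = 62: qd = 597 - 8·62 = 101 and qs = 4·62 - 3 = 245.
Surplus = qs - qd = 245 - 101 = 144.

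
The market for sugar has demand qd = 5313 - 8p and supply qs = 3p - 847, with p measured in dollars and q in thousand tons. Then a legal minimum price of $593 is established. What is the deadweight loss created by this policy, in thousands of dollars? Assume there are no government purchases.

In a free market, 5313 - 8p = 3p - 847 gives the equilibrium p* = 560, q* = 833.
Because the floor (593) lies above the market-clearing price, it is binding.
At p = 593: qd = 5313 - 8·593 = 569 and qs = 3·593 - 847 = 932.
Quantity traded falls to 569. At q = 569 the demand price is (5313 - 569)/8 = 593 and the supply price is (847 + 569)/3 = 472.
Deadweight loss = ½ · (593 - 472) · (833 - 569) = ½ · 121 · 264 = 15972.

15972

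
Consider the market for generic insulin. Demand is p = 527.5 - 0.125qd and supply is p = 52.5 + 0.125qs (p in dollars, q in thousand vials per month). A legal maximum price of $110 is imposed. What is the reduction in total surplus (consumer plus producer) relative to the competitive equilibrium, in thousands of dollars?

Rearranging demand gives qd = 4220 - 8p; rearranging supply gives qs = 8p - 420. Equilibrium: 4220 - 8p = 8p - 420, so 4640 = 16p and p* = 290, q* = 1900.
The ceiling of 110 is below the equilibrium price 290, so it binds.
At p = 110: qd = 4220 - 8·110 = 3340 and qs = 8·110 - 420 = 460.
Quantity traded falls to 460. At q = 460 the demand price is (4220 - 460)/8 = 470 and the supply price is (420 + 460)/8 = 110.
Deadweight loss = ½ · (470 - 110) · (1900 - 460) = ½ · 360 · 1440 = 259200.

259200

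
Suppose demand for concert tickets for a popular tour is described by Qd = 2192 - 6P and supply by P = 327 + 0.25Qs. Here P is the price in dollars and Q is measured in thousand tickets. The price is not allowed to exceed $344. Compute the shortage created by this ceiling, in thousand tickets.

60

Rearranging supply gives Qs = 4P - 1308. Setting quantity demanded equal to quantity supplied, 2192 - 6P = 4P - 1308, gives P* = 350 and Q* = 92.
Because the ceiling (344) lies below the market-clearing price, it is binding.
At P = 344: Qd = 2192 - 6·344 = 128 and Qs = 4·344 - 1308 = 68.
Shortage = Qd - Qs = 128 - 68 = 60.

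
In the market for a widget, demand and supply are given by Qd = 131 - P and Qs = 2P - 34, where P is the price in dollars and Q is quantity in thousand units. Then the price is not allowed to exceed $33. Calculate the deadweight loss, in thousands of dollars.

In a free market, 131 - P = 2P - 34 gives the equilibrium P* = 55, Q* = 76.
Since 33 < 55, the ceiling is binding.
At P = 33: Qd = 131 - 33 = 98 and Qs = 2·33 - 34 = 32.
Quantity traded falls to 32. At Q = 32 the demand price is 131 - 32 = 99 and the supply price is (34 + 32)/2 = 33.
Deadweight loss = ½ · (99 - 33) · (76 - 32) = ½ · 66 · 44 = 1452.

1452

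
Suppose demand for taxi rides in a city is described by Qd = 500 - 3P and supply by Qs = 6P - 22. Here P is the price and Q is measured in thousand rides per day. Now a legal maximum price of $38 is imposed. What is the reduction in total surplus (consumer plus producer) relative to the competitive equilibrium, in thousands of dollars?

3600

In a free market, 500 - 3P = 6P - 22 gives the equilibrium P* = 58, Q* = 326.
Because the ceiling (38) lies below the market-clearing price, it is binding.
At P = 38: Qd = 500 - 3·38 = 386 and Qs = 6·38 - 22 = 206.
Quantity traded falls to 206. At Q = 206 the demand price is (500 - 206)/3 = 98 and the supply price is (22 + 206)/6 = 38.
Deadweight loss = ½ · (98 - 38) · (326 - 206) = ½ · 60 · 120 = 3600.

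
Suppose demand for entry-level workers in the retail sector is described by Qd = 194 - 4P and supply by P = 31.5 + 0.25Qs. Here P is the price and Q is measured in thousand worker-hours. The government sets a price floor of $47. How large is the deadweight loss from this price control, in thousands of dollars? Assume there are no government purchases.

196

Rearranging supply gives Qs = 4P - 126. Without the control the market clears where 194 - 4P = 4P - 126, i.e. P* = 40 and Q* = 34.
The floor of 47 is above the equilibrium price 40, so it binds.
At P = 47: Qd = 194 - 4·47 = 6 and Qs = 4·47 - 126 = 62.
Quantity traded falls to 6. At Q = 6 the demand price is (194 - 6)/4 = 47 and the supply price is (126 + 6)/4 = 33.
Deadweight loss = ½ · (47 - 33) · (34 - 6) = ½ · 14 · 28 = 196.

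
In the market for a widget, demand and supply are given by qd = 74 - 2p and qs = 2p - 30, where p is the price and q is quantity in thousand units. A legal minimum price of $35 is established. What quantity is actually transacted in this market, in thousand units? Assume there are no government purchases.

Without the control the market clears where 74 - 2p = 2p - 30, i.e. p* = 26 and q* = 22.
The floor of 35 is above the equilibrium price 26, so it binds.
At p = 35: qd = 74 - 2·35 = 4 and qs = 2·35 - 30 = 40.
The quantity actually transacted is the short side, demand: 4.

4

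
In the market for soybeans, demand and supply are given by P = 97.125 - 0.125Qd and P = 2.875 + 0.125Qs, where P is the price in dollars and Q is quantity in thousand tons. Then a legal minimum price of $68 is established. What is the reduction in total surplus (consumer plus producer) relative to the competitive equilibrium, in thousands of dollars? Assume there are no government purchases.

2592

Rearranging demand gives Qd = 777 - 8P; rearranging supply gives Qs = 8P - 23. Setting quantity demanded equal to quantity supplied, 777 - 8P = 8P - 23, gives P* = 50 and Q* = 377.
The floor of 68 is above the equilibrium price 50, so it binds.
At P = 68: Qd = 777 - 8·68 = 233 and Qs = 8·68 - 23 = 521.
Quantity traded falls to 233. At Q = 233 the demand price is (777 - 233)/8 = 68 and the supply price is (23 + 233)/8 = 32.
Deadweight loss = ½ · (68 - 32) · (377 - 233) = ½ · 36 · 144 = 2592.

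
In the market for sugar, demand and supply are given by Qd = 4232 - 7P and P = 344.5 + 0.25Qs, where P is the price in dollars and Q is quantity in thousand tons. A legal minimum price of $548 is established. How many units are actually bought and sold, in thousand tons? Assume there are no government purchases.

396

Rearranging supply gives Qs = 4P - 1378. Equilibrium: 4232 - 7P = 4P - 1378, so 5610 = 11P and P* = 510, Q* = 662.
Because the floor (548) lies above the market-clearing price, it is binding.
At P = 548: Qd = 4232 - 7·548 = 396 and Qs = 4·548 - 1378 = 814.
The quantity actually transacted is the short side, demand: 396.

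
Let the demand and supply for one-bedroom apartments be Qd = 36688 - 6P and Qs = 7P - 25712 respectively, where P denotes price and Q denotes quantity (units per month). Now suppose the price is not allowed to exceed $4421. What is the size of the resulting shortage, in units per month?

Equilibrium: 36688 - 6P = 7P - 25712, so 62400 = 13P and P* = 4800, Q* = 7888.
The ceiling of 4421 is below the equilibrium price 4800, so it binds.
At P = 4421: Qd = 36688 - 6·4421 = 10162 and Qs = 7·4421 - 25712 = 5235.
Shortage = Qd - Qs = 10162 - 5235 = 4927.

4927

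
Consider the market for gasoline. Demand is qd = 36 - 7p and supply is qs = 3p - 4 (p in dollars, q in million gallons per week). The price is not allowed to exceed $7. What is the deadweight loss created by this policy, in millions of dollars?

Without the control the market clears where 36 - 7p = 3p - 4, i.e. p* = 4 and q* = 8.
Since 7 is above p* = 4, the ceiling does not bind and the free-market outcome prevails.
Since the control does not bind, no trades are prevented and deadweight loss is zero.

0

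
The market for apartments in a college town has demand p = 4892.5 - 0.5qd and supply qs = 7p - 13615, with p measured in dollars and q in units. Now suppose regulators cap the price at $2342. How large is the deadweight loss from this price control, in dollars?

Rearranging demand gives qd = 9785 - 2p. In a free market, 9785 - 2p = 7p - 13615 gives the equilibrium p* = 2600, q* = 4585.
The ceiling of 2342 is below the equilibrium price 2600, so it binds.
At p = 2342: qd = 9785 - 2·2342 = 5101 and qs = 7·2342 - 13615 = 2779.
Quantity traded falls to 2779. At q = 2779 the demand price is (9785 - 2779)/2 = 3503 and the supply price is (13615 + 2779)/7 = 2342.
Deadweight loss = ½ · (3503 - 2342) · (4585 - 2779) = ½ · 1161 · 1806 = 1048383.

1048383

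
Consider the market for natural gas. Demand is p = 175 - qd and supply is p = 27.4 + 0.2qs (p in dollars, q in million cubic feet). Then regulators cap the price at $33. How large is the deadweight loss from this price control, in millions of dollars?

Rearranging demand gives qd = 175 - p; rearranging supply gives qs = 5p - 137. Equilibrium: 175 - p = 5p - 137, so 312 = 6p and p* = 52, q* = 123.
Because the ceiling (33) lies below the market-clearing price, it is binding.
At p = 33: qd = 175 - 33 = 142 and qs = 5·33 - 137 = 28.
Quantity traded falls to 28. At q = 28 the demand price is 175 - 28 = 147 and the supply price is (137 + 28)/5 = 33.
Deadweight loss = ½ · (147 - 33) · (123 - 28) = ½ · 114 · 95 = 5415.

5415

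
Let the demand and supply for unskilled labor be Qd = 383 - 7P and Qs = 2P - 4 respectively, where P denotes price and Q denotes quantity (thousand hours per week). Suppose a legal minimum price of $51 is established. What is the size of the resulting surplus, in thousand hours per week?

Setting quantity demanded equal to quantity supplied, 383 - 7P = 2P - 4, gives P* = 43 and Q* = 82.
Because the floor (51) lies above the market-clearing price, it is binding.
At P = 51: Qd = 383 - 7·51 = 26 and Qs = 2·51 - 4 = 98.
Surplus = Qs - Qd = 98 - 26 = 72.

72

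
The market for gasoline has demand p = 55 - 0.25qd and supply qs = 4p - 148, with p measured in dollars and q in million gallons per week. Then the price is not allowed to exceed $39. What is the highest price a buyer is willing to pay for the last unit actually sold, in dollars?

53

Rearranging demand gives qd = 220 - 4p. Without the control the market clears where 220 - 4p = 4p - 148, i.e. p* = 46 and q* = 36.
Because the ceiling (39) lies below the market-clearing price, it is binding.
At p = 39: qd = 220 - 4·39 = 64 and qs = 4·39 - 148 = 8.
Only 8 units reach the market. On the demand curve, the marginal buyer's willingness to pay at q = 8 is (220 - 8)/4 = 53.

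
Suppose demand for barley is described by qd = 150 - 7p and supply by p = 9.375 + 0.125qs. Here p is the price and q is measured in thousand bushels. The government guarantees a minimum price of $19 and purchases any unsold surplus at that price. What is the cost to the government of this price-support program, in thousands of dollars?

Rearranging supply gives qs = 8p - 75. Without the control the market clears where 150 - 7p = 8p - 75, i.e. p* = 15 and q* = 45.
Since 19 > 15, the floor is binding.
At p = 19: qd = 150 - 7·19 = 17 and qs = 8·19 - 75 = 77.
Surplus = qs - qd = 60.
Government expenditure = surplus × support price = 60 × 19 = 1140.

1140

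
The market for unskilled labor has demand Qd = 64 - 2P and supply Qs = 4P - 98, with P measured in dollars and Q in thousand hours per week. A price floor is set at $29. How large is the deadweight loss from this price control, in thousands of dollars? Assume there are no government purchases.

Without the control the market clears where 64 - 2P = 4P - 98, i.e. P* = 27 and Q* = 10.
The floor of 29 is above the equilibrium price 27, so it binds.
At P = 29: Qd = 64 - 2·29 = 6 and Qs = 4·29 - 98 = 18.
Quantity traded falls to 6. At Q = 6 the demand price is (64 - 6)/2 = 29 and the supply price is (98 + 6)/4 = 26.
Deadweight loss = ½ · (29 - 26) · (10 - 6) = ½ · 3 · 4 = 6.

6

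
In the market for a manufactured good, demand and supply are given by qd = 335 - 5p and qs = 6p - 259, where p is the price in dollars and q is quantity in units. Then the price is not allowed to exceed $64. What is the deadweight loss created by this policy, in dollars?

Without the control the market clears where 335 - 5p = 6p - 259, i.e. p* = 54 and q* = 65.
The ceiling of 64 is above the equilibrium price 54, so it is not binding; the market clears at p* = 54, q* = 65.
Since the control does not bind, no trades are prevented and deadweight loss is zero.

0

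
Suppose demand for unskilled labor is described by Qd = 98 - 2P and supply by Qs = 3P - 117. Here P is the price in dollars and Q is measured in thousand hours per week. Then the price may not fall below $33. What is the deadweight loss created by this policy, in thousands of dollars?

0

In a free market, 98 - 2P = 3P - 117 gives the equilibrium P* = 43, Q* = 12.
The floor of 33 is below the equilibrium price 43, so it is not binding; the market clears at P* = 43, Q* = 12.
Since the control does not bind, no trades are prevented and deadweight loss is zero.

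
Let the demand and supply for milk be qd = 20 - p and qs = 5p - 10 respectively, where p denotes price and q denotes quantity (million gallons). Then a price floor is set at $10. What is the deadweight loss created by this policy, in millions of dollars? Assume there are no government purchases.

15

Without the control the market clears where 20 - p = 5p - 10, i.e. p* = 5 and q* = 15.
The floor of 10 is above the equilibrium price 5, so it binds.
At p = 10: qd = 20 - 10 = 10 and qs = 5·10 - 10 = 40.
Quantity traded falls to 10. At q = 10 the demand price is 20 - 10 = 10 and the supply price is (10 + 10)/5 = 4.
Deadweight loss = ½ · (10 - 4) · (15 - 10) = ½ · 6 · 5 = 15.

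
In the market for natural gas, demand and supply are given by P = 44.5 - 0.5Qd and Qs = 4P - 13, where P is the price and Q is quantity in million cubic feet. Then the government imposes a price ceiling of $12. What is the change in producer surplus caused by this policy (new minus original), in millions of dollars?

Rearranging demand gives Qd = 89 - 2P. In a free market, 89 - 2P = 4P - 13 gives the equilibrium P* = 17, Q* = 55.
Since 12 < 17, the ceiling is binding.
At P = 12: Qd = 89 - 2·12 = 65 and Qs = 4·12 - 13 = 35.
Producer surplus without the control is ½ · (17 - 3.25) · 55 = 378.125.
With the ceiling, producers sell 35 units at 12, so PS = ½ · (12 - 3.25) · 35 = 153.125.
Change in producer surplus = 153.125 - 378.125 = -225.

-225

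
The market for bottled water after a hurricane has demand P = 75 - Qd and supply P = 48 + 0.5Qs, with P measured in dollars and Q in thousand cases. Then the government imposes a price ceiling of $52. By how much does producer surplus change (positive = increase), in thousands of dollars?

Rearranging demand gives Qd = 75 - P; rearranging supply gives Qs = 2P - 96. Setting quantity demanded equal to quantity supplied, 75 - P = 2P - 96, gives P* = 57 and Q* = 18.
Since 52 < 57, the ceiling is binding.
At P = 52: Qd = 75 - 52 = 23 and Qs = 2·52 - 96 = 8.
Producer surplus without the control is ½ · (57 - 48) · 18 = 81.
With the ceiling, producers sell 8 units at 52, so PS = ½ · (52 - 48) · 8 = 16.
Change in producer surplus = 16 - 81 = -65.

-65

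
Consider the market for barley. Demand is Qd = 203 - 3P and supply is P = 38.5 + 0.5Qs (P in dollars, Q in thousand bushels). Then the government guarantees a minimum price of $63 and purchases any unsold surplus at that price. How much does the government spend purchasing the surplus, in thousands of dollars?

2205

Rearranging supply gives Qs = 2P - 77. Setting quantity demanded equal to quantity supplied, 203 - 3P = 2P - 77, gives P* = 56 and Q* = 35.
Since 63 > 56, the floor is binding.
At P = 63: Qd = 203 - 3·63 = 14 and Qs = 2·63 - 77 = 49.
Surplus = Qs - Qd = 35.
Government expenditure = surplus × support price = 35 × 63 = 2205.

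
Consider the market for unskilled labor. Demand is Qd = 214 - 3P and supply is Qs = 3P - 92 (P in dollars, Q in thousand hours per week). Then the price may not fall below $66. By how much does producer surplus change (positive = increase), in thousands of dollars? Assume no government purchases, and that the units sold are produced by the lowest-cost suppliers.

-97.5

Without the control the market clears where 214 - 3P = 3P - 92, i.e. P* = 51 and Q* = 61.
The floor of 66 is above the equilibrium price 51, so it binds.
At P = 66: Qd = 214 - 3·66 = 16 and Qs = 3·66 - 92 = 106.
Producer surplus without the control is ½ · (51 - 92/3) · 61 = 3721/6.
With the floor, 16 units are sold at 66. The supply price at Q = 16 is 36, so PS = ½ · [(66 - 92/3) + (66 - 36)] · 16 = 1568/3.
Change in producer surplus = 1568/3 - 3721/6 = -97.5.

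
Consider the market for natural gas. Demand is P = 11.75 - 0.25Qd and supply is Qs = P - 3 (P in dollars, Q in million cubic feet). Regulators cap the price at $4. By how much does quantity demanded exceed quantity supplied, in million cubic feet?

Rearranging demand gives Qd = 47 - 4P. Equilibrium: 47 - 4P = P - 3, so 50 = 5P and P* = 10, Q* = 7.
The ceiling of 4 is below the equilibrium price 10, so it binds.
At P = 4: Qd = 47 - 4·4 = 31 and Qs = 4 - 3 = 1.
Shortage = Qd - Qs = 31 - 1 = 30.

30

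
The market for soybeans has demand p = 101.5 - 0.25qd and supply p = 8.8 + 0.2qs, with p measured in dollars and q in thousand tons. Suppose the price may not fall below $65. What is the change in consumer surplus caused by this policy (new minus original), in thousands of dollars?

Rearranging demand gives qd = 406 - 4p; rearranging supply gives qs = 5p - 44. Equilibrium: 406 - 4p = 5p - 44, so 450 = 9p and p* = 50, q* = 206.
The floor of 65 is above the equilibrium price 50, so it binds.
At p = 65: qd = 406 - 4·65 = 146 and qs = 5·65 - 44 = 281.
Consumer surplus without the control is ½ · (101.5 - 50) · 206 = 5304.5.
With the floor, consumers buy 146 units at 65, so CS = ½ · (101.5 - 65) · 146 = 2664.5.
Change in consumer surplus = 2664.5 - 5304.5 = -2640.

-2640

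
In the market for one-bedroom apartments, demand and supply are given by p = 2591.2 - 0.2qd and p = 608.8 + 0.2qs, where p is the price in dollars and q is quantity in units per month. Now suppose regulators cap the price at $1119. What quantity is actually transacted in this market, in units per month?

2551

Rearranging demand gives qd = 12956 - 5p; rearranging supply gives qs = 5p - 3044. Without the control the market clears where 12956 - 5p = 5p - 3044, i.e. p* = 1600 and q* = 4956.
Because the ceiling (1119) lies below the market-clearing price, it is binding.
At p = 1119: qd = 12956 - 5·1119 = 7361 and qs = 5·1119 - 3044 = 2551.
The quantity actually transacted is the short side, supply: 2551.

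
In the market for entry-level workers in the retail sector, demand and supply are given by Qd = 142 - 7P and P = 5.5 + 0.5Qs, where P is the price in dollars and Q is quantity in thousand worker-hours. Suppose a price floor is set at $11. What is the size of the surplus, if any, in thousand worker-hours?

0

Rearranging supply gives Qs = 2P - 11. Setting quantity demanded equal to quantity supplied, 142 - 7P = 2P - 11, gives P* = 17 and Q* = 23.
Since 11 is below P* = 17, the floor does not bind and the free-market outcome prevails.
Since the control does not bind, there is no surplus.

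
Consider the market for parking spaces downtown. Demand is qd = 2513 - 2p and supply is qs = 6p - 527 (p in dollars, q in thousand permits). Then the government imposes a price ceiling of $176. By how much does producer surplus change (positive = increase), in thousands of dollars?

Setting quantity demanded equal to quantity supplied, 2513 - 2p = 6p - 527, gives p* = 380 and q* = 1753.
Because the ceiling (176) lies below the market-clearing price, it is binding.
At p = 176: qd = 2513 - 2·176 = 2161 and qs = 6·176 - 527 = 529.
Producer surplus without the control is ½ · (380 - 527/6) · 1753 = 3073009/12.
With the ceiling, producers sell 529 units at 176, so PS = ½ · (176 - 527/6) · 529 = 279841/12.
Change in producer surplus = 279841/12 - 3073009/12 = -232764.

-232764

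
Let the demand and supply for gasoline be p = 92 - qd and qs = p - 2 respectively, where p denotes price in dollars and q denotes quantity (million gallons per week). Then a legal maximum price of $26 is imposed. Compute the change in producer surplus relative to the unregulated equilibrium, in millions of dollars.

Rearranging demand gives qd = 92 - p. Equilibrium: 92 - p = p - 2, so 94 = 2p and p* = 47, q* = 45.
Because the ceiling (26) lies below the market-clearing price, it is binding.
At p = 26: qd = 92 - 26 = 66 and qs = 26 - 2 = 24.
Producer surplus without the control is ½ · (47 - 2) · 45 = 1012.5.
With the ceiling, producers sell 24 units at 26, so PS = ½ · (26 - 2) · 24 = 288.
Change in producer surplus = 288 - 1012.5 = -724.5.

-724.5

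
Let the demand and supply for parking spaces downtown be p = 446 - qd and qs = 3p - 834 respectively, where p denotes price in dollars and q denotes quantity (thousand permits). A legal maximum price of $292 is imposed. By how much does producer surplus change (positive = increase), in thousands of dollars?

Rearranging demand gives qd = 446 - p. Setting quantity demanded equal to quantity supplied, 446 - p = 3p - 834, gives p* = 320 and q* = 126.
Since 292 < 320, the ceiling is binding.
At p = 292: qd = 446 - 292 = 154 and qs = 3·292 - 834 = 42.
Producer surplus without the control is ½ · (320 - 278) · 126 = 2646.
With the ceiling, producers sell 42 units at 292, so PS = ½ · (292 - 278) · 42 = 294.
Change in producer surplus = 294 - 2646 = -2352.

-2352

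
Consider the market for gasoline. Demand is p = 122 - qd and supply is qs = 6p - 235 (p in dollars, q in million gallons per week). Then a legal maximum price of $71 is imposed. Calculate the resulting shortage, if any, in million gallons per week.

0

Rearranging demand gives qd = 122 - p. Setting quantity demanded equal to quantity supplied, 122 - p = 6p - 235, gives p* = 51 and q* = 71.
The ceiling of 71 is above the equilibrium price 51, so it is not binding; the market clears at p* = 51, q* = 71.
Since the control does not bind, there is no shortage.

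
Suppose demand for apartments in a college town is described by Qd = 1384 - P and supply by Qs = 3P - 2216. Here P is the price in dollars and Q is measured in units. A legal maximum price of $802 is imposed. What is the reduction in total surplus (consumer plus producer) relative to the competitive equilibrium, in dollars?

Setting quantity demanded equal to quantity supplied, 1384 - P = 3P - 2216, gives P* = 900 and Q* = 484.
The ceiling of 802 is below the equilibrium price 900, so it binds.
At P = 802: Qd = 1384 - 802 = 582 and Qs = 3·802 - 2216 = 190.
Quantity traded falls to 190. At Q = 190 the demand price is 1384 - 190 = 1194 and the supply price is (2216 + 190)/3 = 802.
Deadweight loss = ½ · (1194 - 802) · (484 - 190) = ½ · 392 · 294 = 57624.

57624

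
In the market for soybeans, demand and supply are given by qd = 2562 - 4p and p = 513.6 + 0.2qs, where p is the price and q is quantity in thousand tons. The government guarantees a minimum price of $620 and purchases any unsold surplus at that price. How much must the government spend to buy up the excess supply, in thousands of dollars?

279000

Rearranging supply gives qs = 5p - 2568. Setting quantity demanded equal to quantity supplied, 2562 - 4p = 5p - 2568, gives p* = 570 and q* = 282.
Because the floor (620) lies above the market-clearing price, it is binding.
At p = 620: qd = 2562 - 4·620 = 82 and qs = 5·620 - 2568 = 532.
Surplus = qs - qd = 450.
Government expenditure = surplus × support price = 450 × 620 = 279000.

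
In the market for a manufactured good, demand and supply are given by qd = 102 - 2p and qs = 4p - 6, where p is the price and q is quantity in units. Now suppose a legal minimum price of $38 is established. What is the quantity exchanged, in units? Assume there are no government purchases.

26

In a free market, 102 - 2p = 4p - 6 gives the equilibrium p* = 18, q* = 66.
The floor of 38 is above the equilibrium price 18, so it binds.
At p = 38: qd = 102 - 2·38 = 26 and qs = 4·38 - 6 = 146.
The quantity actually transacted is the short side, demand: 26.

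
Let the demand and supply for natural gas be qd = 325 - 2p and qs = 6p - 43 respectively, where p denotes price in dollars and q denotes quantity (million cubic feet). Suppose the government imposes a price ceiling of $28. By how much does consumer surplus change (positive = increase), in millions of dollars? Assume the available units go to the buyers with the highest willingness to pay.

Equilibrium: 325 - 2p = 6p - 43, so 368 = 8p and p* = 46, q* = 233.
Because the ceiling (28) lies below the market-clearing price, it is binding.
At p = 28: qd = 325 - 2·28 = 269 and qs = 6·28 - 43 = 125.
Consumer surplus without the control is ½ · (162.5 - 46) · 233 = 13572.25.
With the ceiling, 125 units are sold at 28 (assume they go to the highest-value buyers). The demand price at q = 125 is 100, so CS = ½ · [(162.5 - 28) + (100 - 28)] · 125 = 12906.25.
Change in consumer surplus = 12906.25 - 13572.25 = -666.

-666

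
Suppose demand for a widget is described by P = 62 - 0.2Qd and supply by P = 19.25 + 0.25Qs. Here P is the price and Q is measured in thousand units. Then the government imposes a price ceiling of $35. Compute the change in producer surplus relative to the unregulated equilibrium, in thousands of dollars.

Rearranging demand gives Qd = 310 - 5P; rearranging supply gives Qs = 4P - 77. Without the control the market clears where 310 - 5P = 4P - 77, i.e. P* = 43 and Q* = 95.
The ceiling of 35 is below the equilibrium price 43, so it binds.
At P = 35: Qd = 310 - 5·35 = 135 and Qs = 4·35 - 77 = 63.
Producer surplus without the control is ½ · (43 - 19.25) · 95 = 1128.125.
With the ceiling, producers sell 63 units at 35, so PS = ½ · (35 - 19.25) · 63 = 496.125.
Change in producer surplus = 496.125 - 1128.125 = -632.

-632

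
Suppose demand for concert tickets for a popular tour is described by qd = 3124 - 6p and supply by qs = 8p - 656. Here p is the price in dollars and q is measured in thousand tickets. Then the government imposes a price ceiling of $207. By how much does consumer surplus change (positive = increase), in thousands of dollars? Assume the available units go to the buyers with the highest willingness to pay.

41832

Without the control the market clears where 3124 - 6p = 8p - 656, i.e. p* = 270 and q* = 1504.
Because the ceiling (207) lies below the market-clearing price, it is binding.
At p = 207: qd = 3124 - 6·207 = 1882 and qs = 8·207 - 656 = 1000.
Consumer surplus without the control is ½ · (1562/3 - 270) · 1504 = 565504/3.
With the ceiling, 1000 units are sold at 207 (assume they go to the highest-value buyers). The demand price at q = 1000 is 354, so CS = ½ · [(1562/3 - 207) + (354 - 207)] · 1000 = 691000/3.
Change in consumer surplus = 691000/3 - 565504/3 = 41832.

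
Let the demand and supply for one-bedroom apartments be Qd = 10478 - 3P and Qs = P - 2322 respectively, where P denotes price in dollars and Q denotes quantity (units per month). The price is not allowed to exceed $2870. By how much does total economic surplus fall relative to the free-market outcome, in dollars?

Equilibrium: 10478 - 3P = P - 2322, so 12800 = 4P and P* = 3200, Q* = 878.
The ceiling of 2870 is below the equilibrium price 3200, so it binds.
At P = 2870: Qd = 10478 - 3·2870 = 1868 and Qs = 2870 - 2322 = 548.
Quantity traded falls to 548. At Q = 548 the demand price is (10478 - 548)/3 = 3310 and the supply price is 2322 + 548 = 2870.
Deadweight loss = ½ · (3310 - 2870) · (878 - 548) = ½ · 440 · 330 = 72600.

72600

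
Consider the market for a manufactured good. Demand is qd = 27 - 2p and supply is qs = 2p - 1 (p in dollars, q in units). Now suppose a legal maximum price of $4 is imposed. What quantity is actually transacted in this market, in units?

7

Equilibrium: 27 - 2p = 2p - 1, so 28 = 4p and p* = 7, q* = 13.
Because the ceiling (4) lies below the market-clearing price, it is binding.
At p = 4: qd = 27 - 2·4 = 19 and qs = 2·4 - 1 = 7.
The quantity actually transacted is the short side, supply: 7.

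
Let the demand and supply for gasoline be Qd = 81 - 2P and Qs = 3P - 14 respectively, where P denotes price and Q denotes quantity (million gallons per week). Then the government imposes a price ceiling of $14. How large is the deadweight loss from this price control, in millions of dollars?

Without the control the market clears where 81 - 2P = 3P - 14, i.e. P* = 19 and Q* = 43.
Because the ceiling (14) lies below the market-clearing price, it is binding.
At P = 14: Qd = 81 - 2·14 = 53 and Qs = 3·14 - 14 = 28.
Quantity traded falls to 28. At Q = 28 the demand price is (81 - 28)/2 = 26.5 and the supply price is (14 + 28)/3 = 14.
Deadweight loss = ½ · (26.5 - 14) · (43 - 28) = ½ · 12.5 · 15 = 93.75.

93.75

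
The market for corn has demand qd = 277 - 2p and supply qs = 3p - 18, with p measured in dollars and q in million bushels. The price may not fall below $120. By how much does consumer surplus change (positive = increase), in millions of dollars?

Setting quantity demanded equal to quantity supplied, 277 - 2p = 3p - 18, gives p* = 59 and q* = 159.
Because the floor (120) lies above the market-clearing price, it is binding.
At p = 120: qd = 277 - 2·120 = 37 and qs = 3·120 - 18 = 342.
Consumer surplus without the control is ½ · (138.5 - 59) · 159 = 6320.25.
With the floor, consumers buy 37 units at 120, so CS = ½ · (138.5 - 120) · 37 = 342.25.
Change in consumer surplus = 342.25 - 6320.25 = -5978.

-5978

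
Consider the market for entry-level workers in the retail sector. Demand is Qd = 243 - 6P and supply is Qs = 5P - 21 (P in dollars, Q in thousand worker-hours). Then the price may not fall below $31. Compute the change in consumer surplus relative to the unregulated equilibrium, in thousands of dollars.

-546

Setting quantity demanded equal to quantity supplied, 243 - 6P = 5P - 21, gives P* = 24 and Q* = 99.
The floor of 31 is above the equilibrium price 24, so it binds.
At P = 31: Qd = 243 - 6·31 = 57 and Qs = 5·31 - 21 = 134.
Consumer surplus without the control is ½ · (40.5 - 24) · 99 = 816.75.
With the floor, consumers buy 57 units at 31, so CS = ½ · (40.5 - 31) · 57 = 270.75.
Change in consumer surplus = 270.75 - 816.75 = -546.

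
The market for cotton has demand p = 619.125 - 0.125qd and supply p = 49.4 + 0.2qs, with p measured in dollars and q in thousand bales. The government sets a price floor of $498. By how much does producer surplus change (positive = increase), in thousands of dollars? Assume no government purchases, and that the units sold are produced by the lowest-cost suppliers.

33496.4

Rearranging demand gives qd = 4953 - 8p; rearranging supply gives qs = 5p - 247. Setting quantity demanded equal to quantity supplied, 4953 - 8p = 5p - 247, gives p* = 400 and q* = 1753.
Because the floor (498) lies above the market-clearing price, it is binding.
At p = 498: qd = 4953 - 8·498 = 969 and qs = 5·498 - 247 = 2243.
Producer surplus without the control is ½ · (400 - 49.4) · 1753 = 307300.9.
With the floor, 969 units are sold at 498. The supply price at q = 969 is 243.2, so PS = ½ · [(498 - 49.4) + (498 - 243.2)] · 969 = 340797.3.
Change in producer surplus = 340797.3 - 307300.9 = 33496.4.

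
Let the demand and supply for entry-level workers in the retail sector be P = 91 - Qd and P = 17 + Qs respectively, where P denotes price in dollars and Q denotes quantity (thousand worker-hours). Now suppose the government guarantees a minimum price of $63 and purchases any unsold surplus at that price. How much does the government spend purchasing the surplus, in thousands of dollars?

Rearranging demand gives Qd = 91 - P; rearranging supply gives Qs = P - 17. Without the control the market clears where 91 - P = P - 17, i.e. P* = 54 and Q* = 37.
The floor of 63 is above the equilibrium price 54, so it binds.
At P = 63: Qd = 91 - 63 = 28 and Qs = 63 - 17 = 46.
Surplus = Qs - Qd = 18.
Government expenditure = surplus × support price = 18 × 63 = 1134.

1134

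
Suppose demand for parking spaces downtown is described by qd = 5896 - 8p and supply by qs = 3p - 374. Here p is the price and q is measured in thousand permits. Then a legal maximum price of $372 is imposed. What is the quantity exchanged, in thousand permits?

742

Without the control the market clears where 5896 - 8p = 3p - 374, i.e. p* = 570 and q* = 1336.
Because the ceiling (372) lies below the market-clearing price, it is binding.
At p = 372: qd = 5896 - 8·372 = 2920 and qs = 3·372 - 374 = 742.
The quantity actually transacted is the short side, supply: 742.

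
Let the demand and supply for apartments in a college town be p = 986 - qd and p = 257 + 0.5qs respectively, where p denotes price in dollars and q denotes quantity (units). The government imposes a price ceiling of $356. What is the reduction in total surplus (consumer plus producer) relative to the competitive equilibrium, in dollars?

Rearranging demand gives qd = 986 - p; rearranging supply gives qs = 2p - 514. In a free market, 986 - p = 2p - 514 gives the equilibrium p* = 500, q* = 486.
Since 356 < 500, the ceiling is binding.
At p = 356: qd = 986 - 356 = 630 and qs = 2·356 - 514 = 198.
Quantity traded falls to 198. At q = 198 the demand price is 986 - 198 = 788 and the supply price is (514 + 198)/2 = 356.
Deadweight loss = ½ · (788 - 356) · (486 - 198) = ½ · 432 · 288 = 62208.

62208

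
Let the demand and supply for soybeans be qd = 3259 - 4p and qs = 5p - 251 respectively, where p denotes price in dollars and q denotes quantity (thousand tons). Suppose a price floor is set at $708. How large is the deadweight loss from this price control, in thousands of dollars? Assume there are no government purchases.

364046.4

Equilibrium: 3259 - 4p = 5p - 251, so 3510 = 9p and p* = 390, q* = 1699.
The floor of 708 is above the equilibrium price 390, so it binds.
At p = 708: qd = 3259 - 4·708 = 427 and qs = 5·708 - 251 = 3289.
Quantity traded falls to 427. At q = 427 the demand price is (3259 - 427)/4 = 708 and the supply price is (251 + 427)/5 = 135.6.
Deadweight loss = ½ · (708 - 135.6) · (1699 - 427) = ½ · 572.4 · 1272 = 364046.4.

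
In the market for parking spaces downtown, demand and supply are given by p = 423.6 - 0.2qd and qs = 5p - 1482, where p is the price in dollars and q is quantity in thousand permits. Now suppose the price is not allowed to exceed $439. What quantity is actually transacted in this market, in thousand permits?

Rearranging demand gives qd = 2118 - 5p. Setting quantity demanded equal to quantity supplied, 2118 - 5p = 5p - 1482, gives p* = 360 and q* = 318.
The ceiling of 439 is above the equilibrium price 360, so it is not binding; the market clears at p* = 360, q* = 318.

318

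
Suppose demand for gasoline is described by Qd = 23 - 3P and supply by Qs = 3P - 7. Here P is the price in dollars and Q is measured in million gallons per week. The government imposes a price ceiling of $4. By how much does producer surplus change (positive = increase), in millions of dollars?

Without the control the market clears where 23 - 3P = 3P - 7, i.e. P* = 5 and Q* = 8.
Because the ceiling (4) lies below the market-clearing price, it is binding.
At P = 4: Qd = 23 - 3·4 = 11 and Qs = 3·4 - 7 = 5.
Producer surplus without the control is ½ · (5 - 7/3) · 8 = 32/3.
With the ceiling, producers sell 5 units at 4, so PS = ½ · (4 - 7/3) · 5 = 25/6.
Change in producer surplus = 25/6 - 32/3 = -6.5.

-6.5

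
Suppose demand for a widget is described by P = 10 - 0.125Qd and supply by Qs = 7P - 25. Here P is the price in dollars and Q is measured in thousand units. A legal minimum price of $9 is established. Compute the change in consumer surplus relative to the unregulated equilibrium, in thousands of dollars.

Rearranging demand gives Qd = 80 - 8P. Equilibrium: 80 - 8P = 7P - 25, so 105 = 15P and P* = 7, Q* = 24.
Because the floor (9) lies above the market-clearing price, it is binding.
At P = 9: Qd = 80 - 8·9 = 8 and Qs = 7·9 - 25 = 38.
Consumer surplus without the control is ½ · (10 - 7) · 24 = 36.
With the floor, consumers buy 8 units at 9, so CS = ½ · (10 - 9) · 8 = 4.
Change in consumer surplus = 4 - 36 = -32.

-32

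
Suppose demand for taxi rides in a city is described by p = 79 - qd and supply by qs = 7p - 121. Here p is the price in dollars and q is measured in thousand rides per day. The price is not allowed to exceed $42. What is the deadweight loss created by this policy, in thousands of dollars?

0

Rearranging demand gives qd = 79 - p. Without the control the market clears where 79 - p = 7p - 121, i.e. p* = 25 and q* = 54.
Since 42 is above p* = 25, the ceiling does not bind and the free-market outcome prevails.
Since the control does not bind, no trades are prevented and deadweight loss is zero.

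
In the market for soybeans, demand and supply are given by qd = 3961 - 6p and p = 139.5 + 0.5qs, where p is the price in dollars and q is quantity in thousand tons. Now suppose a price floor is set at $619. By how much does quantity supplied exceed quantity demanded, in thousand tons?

Rearranging supply gives qs = 2p - 279. Setting quantity demanded equal to quantity supplied, 3961 - 6p = 2p - 279, gives p* = 530 and q* = 781.
The floor of 619 is above the equilibrium price 530, so it binds.
At p = 619: qd = 3961 - 6·619 = 247 and qs = 2·619 - 279 = 959.
Surplus = qs - qd = 959 - 247 = 712.

712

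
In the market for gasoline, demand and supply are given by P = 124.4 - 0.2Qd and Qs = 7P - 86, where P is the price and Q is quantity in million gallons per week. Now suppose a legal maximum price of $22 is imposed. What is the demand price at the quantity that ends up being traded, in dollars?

110.8

Rearranging demand gives Qd = 622 - 5P. In a free market, 622 - 5P = 7P - 86 gives the equilibrium P* = 59, Q* = 327.
Since 22 < 59, the ceiling is binding.
At P = 22: Qd = 622 - 5·22 = 512 and Qs = 7·22 - 86 = 68.
Only 68 units reach the market. On the demand curve, the marginal buyer's willingness to pay at Q = 68 is (622 - 68)/5 = 110.8.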